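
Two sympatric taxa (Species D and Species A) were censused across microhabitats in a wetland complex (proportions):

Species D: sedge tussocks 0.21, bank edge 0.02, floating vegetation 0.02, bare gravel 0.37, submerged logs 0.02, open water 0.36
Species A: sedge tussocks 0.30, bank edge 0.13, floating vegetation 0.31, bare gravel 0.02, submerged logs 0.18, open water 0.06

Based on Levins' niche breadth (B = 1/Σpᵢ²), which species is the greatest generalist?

Σp_Dᵢ² = 0.21² + 0.02² + 0.02² + 0.37² + 0.02² + 0.36² = 0.0441 + 0.0004 + 0.0004 + 0.1369 + 0.0004 + 0.1296 = 0.3118
B_D = 1 / 0.3118 = 3.2072
Σp_Aᵢ² = 0.30² + 0.13² + 0.31² + 0.02² + 0.18² + 0.06² = 0.0900 + 0.0169 + 0.0961 + 0.0004 + 0.0324 + 0.0036 = 0.2394
B_A = 1 / 0.2394 = 4.1771
Highest B → broadest niche (most generalist): Species A (B = 4.18).

Species A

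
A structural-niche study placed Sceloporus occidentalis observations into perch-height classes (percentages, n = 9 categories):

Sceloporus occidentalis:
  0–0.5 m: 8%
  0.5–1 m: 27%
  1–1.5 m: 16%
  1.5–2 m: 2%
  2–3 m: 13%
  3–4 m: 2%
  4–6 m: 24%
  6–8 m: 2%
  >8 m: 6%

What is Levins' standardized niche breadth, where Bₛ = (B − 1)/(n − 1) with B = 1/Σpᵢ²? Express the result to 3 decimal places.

0.554

Convert percentages to proportions (divide by 100).
Σpᵢ² = 0.08² + 0.27² + 0.16² + 0.02² + 0.13² + 0.02² + 0.24² + 0.02² + 0.06² = 0.0064 + 0.0729 + 0.0256 + 0.0004 + 0.0169 + 0.0004 + 0.0576 + 0.0004 + 0.0036 = 0.1842
B = 1 / 0.1842 = 5.42888
Bₛ = (B − 1)/(n − 1) = (5.42888 − 1)/(9 − 1) = 4.42888/8 = 0.55361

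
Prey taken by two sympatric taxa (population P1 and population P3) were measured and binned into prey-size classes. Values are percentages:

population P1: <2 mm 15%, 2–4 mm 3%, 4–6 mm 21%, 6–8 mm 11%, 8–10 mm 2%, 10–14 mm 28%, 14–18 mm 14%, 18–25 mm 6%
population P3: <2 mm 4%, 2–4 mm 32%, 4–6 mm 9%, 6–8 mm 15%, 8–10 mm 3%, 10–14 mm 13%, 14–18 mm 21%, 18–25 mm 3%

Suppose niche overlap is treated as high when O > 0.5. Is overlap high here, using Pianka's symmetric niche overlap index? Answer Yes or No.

Convert percentages to proportions (divide by 100).
Σ p₁ᵢp₂ᵢ = 0.0060 + 0.0096 + 0.0189 + 0.0165 + 0.0006 + 0.0364 + 0.0294 + 0.0018 = 0.1192
Σp_1ᵢ² = 0.15² + 0.03² + 0.21² + 0.11² + 0.02² + 0.28² + 0.14² + 0.06² = 0.0225 + 0.0009 + 0.0441 + 0.0121 + 0.0004 + 0.0784 + 0.0196 + 0.0036 = 0.1816
Σp_2ᵢ² = 0.04² + 0.32² + 0.09² + 0.15² + 0.03² + 0.13² + 0.21² + 0.03² = 0.0016 + 0.1024 + 0.0081 + 0.0225 + 0.0009 + 0.0169 + 0.0441 + 0.0009 = 0.1974
O = 0.1192 / √(0.1816 × 0.1974) = 0.1192 / 0.18934 = 0.6296
O = 0.6296 > 0.5 → Yes.

Yes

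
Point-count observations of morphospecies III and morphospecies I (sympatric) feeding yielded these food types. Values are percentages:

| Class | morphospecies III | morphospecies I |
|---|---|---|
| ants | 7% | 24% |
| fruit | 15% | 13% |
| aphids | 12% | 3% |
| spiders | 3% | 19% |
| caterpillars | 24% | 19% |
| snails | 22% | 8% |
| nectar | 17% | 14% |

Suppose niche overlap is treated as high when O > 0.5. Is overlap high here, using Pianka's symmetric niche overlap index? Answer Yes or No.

Convert percentages to proportions (divide by 100).
Σ p₁ᵢp₂ᵢ = 0.0168 + 0.0195 + 0.0036 + 0.0057 + 0.0456 + 0.0176 + 0.0238 = 0.1326
Σp_1ᵢ² = 0.07² + 0.15² + 0.12² + 0.03² + 0.24² + 0.22² + 0.17² = 0.0049 + 0.0225 + 0.0144 + 0.0009 + 0.0576 + 0.0484 + 0.0289 = 0.1776
Σp_2ᵢ² = 0.24² + 0.13² + 0.03² + 0.19² + 0.19² + 0.08² + 0.14² = 0.0576 + 0.0169 + 0.0009 + 0.0361 + 0.0361 + 0.0064 + 0.0196 = 0.1736
O = 0.1326 / √(0.1776 × 0.1736) = 0.1326 / 0.17559 = 0.7552
O = 0.7552 > 0.5 → Yes.

Yes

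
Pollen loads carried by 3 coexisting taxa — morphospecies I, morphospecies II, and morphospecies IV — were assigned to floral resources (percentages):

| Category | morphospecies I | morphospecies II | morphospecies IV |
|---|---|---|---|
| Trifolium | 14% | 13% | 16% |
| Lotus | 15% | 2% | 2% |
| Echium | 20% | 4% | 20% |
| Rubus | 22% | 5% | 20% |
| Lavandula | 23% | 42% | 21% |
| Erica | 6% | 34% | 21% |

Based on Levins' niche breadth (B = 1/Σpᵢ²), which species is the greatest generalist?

morphospecies I

Convert percentages to proportions (divide by 100).
Σp_Iᵢ² = 0.14² + 0.15² + 0.20² + 0.22² + 0.23² + 0.06² = 0.0196 + 0.0225 + 0.0400 + 0.0484 + 0.0529 + 0.0036 = 0.1870
B_I = 1 / 0.1870 = 5.3476
Σp_IIᵢ² = 0.13² + 0.02² + 0.04² + 0.05² + 0.42² + 0.34² = 0.0169 + 0.0004 + 0.0016 + 0.0025 + 0.1764 + 0.1156 = 0.3134
B_II = 1 / 0.3134 = 3.1908
Σp_IVᵢ² = 0.16² + 0.02² + 0.20² + 0.20² + 0.21² + 0.21² = 0.0256 + 0.0004 + 0.0400 + 0.0400 + 0.0441 + 0.0441 = 0.1942
B_IV = 1 / 0.1942 = 5.1493
Highest B → broadest niche (most generalist): morphospecies I (B = 5.35).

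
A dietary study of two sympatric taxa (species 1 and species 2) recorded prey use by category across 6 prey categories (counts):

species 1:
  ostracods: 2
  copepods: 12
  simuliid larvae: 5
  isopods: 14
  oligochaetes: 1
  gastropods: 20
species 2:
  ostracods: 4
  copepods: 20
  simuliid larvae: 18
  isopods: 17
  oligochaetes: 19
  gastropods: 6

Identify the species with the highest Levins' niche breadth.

species 2

Proportions for species 1 (n=54): 2/54=0.0370, 12/54=0.2222, 5/54=0.0926, 14/54=0.2593, 1/54=0.0185, 20/54=0.3704
Proportions for species 2 (n=84): 4/84=0.0476, 20/84=0.2381, 18/84=0.2143, 17/84=0.2024, 19/84=0.2262, 6/84=0.0714
Σp_1ᵢ² = 0.0370² + 0.2222² + 0.0926² + 0.2593² + 0.0185² + 0.3704² = 0.001369 + 0.049373 + 0.008575 + 0.067236 + 0.000342 + 0.137196 = 0.264091
B_1 = 1 / 0.264091 = 3.7866
Σp_2ᵢ² = 0.0476² + 0.2381² + 0.2143² + 0.2024² + 0.2262² + 0.0714² = 0.002266 + 0.056692 + 0.045924 + 0.040966 + 0.051166 + 0.005098 = 0.202112
B_2 = 1 / 0.202112 = 4.9478
Highest B → broadest niche (most generalist): species 2 (B = 4.95).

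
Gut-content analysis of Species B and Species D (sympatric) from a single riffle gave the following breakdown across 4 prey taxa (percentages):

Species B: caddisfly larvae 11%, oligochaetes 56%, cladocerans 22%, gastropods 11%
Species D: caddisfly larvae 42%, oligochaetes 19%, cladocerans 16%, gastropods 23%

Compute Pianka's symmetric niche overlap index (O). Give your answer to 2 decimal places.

0.64

Convert percentages to proportions (divide by 100).
Σ p₁ᵢp₂ᵢ = 0.0462 + 0.1064 + 0.0352 + 0.0253 = 0.2131
Σp_1ᵢ² = 0.11² + 0.56² + 0.22² + 0.11² = 0.0121 + 0.3136 + 0.0484 + 0.0121 = 0.3862
Σp_2ᵢ² = 0.42² + 0.19² + 0.16² + 0.23² = 0.1764 + 0.0361 + 0.0256 + 0.0529 = 0.2910
O = 0.2131 / √(0.3862 × 0.2910) = 0.2131 / 0.33524 = 0.6357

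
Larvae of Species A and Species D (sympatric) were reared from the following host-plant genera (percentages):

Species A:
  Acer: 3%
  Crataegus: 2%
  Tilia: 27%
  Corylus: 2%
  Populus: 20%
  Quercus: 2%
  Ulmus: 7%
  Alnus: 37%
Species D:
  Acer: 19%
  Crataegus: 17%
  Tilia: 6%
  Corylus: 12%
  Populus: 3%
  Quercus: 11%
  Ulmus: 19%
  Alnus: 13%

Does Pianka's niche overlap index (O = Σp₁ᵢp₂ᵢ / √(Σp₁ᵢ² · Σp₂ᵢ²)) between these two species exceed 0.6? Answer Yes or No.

Convert percentages to proportions (divide by 100).
Σ p₁ᵢp₂ᵢ = 0.0057 + 0.0034 + 0.0162 + 0.0024 + 0.0060 + 0.0022 + 0.0133 + 0.0481 = 0.0973
Σp_1ᵢ² = 0.03² + 0.02² + 0.27² + 0.02² + 0.20² + 0.02² + 0.07² + 0.37² = 0.0009 + 0.0004 + 0.0729 + 0.0004 + 0.0400 + 0.0004 + 0.0049 + 0.1369 = 0.2568
Σp_2ᵢ² = 0.19² + 0.17² + 0.06² + 0.12² + 0.03² + 0.11² + 0.19² + 0.13² = 0.0361 + 0.0289 + 0.0036 + 0.0144 + 0.0009 + 0.0121 + 0.0361 + 0.0169 = 0.1490
O = 0.0973 / √(0.2568 × 0.1490) = 0.0973 / 0.19561 = 0.4974
O = 0.4974 < 0.6 → No.

No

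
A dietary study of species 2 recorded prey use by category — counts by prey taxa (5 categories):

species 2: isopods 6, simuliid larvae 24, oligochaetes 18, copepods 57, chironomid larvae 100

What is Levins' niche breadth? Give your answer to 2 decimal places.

2.96

Proportions for species 2 (n=205): 6/205=0.0293, 24/205=0.1171, 18/205=0.0878, 57/205=0.2780, 100/205=0.4878
Σpᵢ² = 0.0293² + 0.1171² + 0.0878² + 0.2780² + 0.4878² = 0.000858 + 0.013712 + 0.007709 + 0.077284 + 0.237949 = 0.337512
B = 1 / 0.337512 = 2.9629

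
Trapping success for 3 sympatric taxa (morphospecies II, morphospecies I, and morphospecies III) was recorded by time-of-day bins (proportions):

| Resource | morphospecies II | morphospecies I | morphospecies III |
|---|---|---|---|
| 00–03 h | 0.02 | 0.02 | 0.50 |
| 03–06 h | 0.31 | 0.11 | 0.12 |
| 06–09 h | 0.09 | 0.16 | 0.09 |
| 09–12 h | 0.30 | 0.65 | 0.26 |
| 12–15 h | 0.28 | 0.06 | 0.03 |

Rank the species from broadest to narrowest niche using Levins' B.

Σp_IIᵢ² = 0.02² + 0.31² + 0.09² + 0.30² + 0.28² = 0.0004 + 0.0961 + 0.0081 + 0.0900 + 0.0784 = 0.2730
B_II = 1 / 0.2730 = 3.6630
Σp_Iᵢ² = 0.02² + 0.11² + 0.16² + 0.65² + 0.06² = 0.0004 + 0.0121 + 0.0256 + 0.4225 + 0.0036 = 0.4642
B_I = 1 / 0.4642 = 2.1542
Σp_IIIᵢ² = 0.50² + 0.12² + 0.09² + 0.26² + 0.03² = 0.2500 + 0.0144 + 0.0081 + 0.0676 + 0.0009 = 0.3410
B_III = 1 / 0.3410 = 2.9326
Ranking by B (broadest → narrowest): morphospecies II (3.66) > morphospecies III (2.93) > morphospecies I (2.15)

morphospecies II > morphospecies III > morphospecies I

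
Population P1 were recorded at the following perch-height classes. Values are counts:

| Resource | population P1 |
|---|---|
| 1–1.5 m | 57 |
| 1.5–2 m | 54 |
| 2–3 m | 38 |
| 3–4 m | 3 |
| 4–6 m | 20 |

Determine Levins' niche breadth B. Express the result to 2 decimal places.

Proportions for population P1 (n=172): 57/172=0.3314, 54/172=0.3140, 38/172=0.2209, 3/172=0.0174, 20/172=0.1163
Σpᵢ² = 0.3314² + 0.3140² + 0.2209² + 0.0174² + 0.1163² = 0.109826 + 0.098596 + 0.048797 + 0.000303 + 0.013526 = 0.271048
B = 1 / 0.271048 = 3.6894

3.69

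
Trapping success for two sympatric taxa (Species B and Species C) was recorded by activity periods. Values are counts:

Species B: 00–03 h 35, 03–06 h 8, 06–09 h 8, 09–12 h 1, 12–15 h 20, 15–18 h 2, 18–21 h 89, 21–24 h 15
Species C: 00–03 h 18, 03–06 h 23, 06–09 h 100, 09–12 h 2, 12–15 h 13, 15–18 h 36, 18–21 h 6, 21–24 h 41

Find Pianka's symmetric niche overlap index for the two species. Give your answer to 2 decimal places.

0.26

Proportions for Species B (n=178): 35/178=0.1966, 8/178=0.0449, 8/178=0.0449, 1/178=0.0056, 20/178=0.1124, 2/178=0.0112, 89/178=0.5000, 15/178=0.0843
Proportions for Species C (n=239): 18/239=0.0753, 23/239=0.0962, 100/239=0.4184, 2/239=0.0084, 13/239=0.0544, 36/239=0.1506, 6/239=0.0251, 41/239=0.1715
Σ p₁ᵢp₂ᵢ = 0.014804 + 0.004319 + 0.018786 + 0.000047 + 0.006115 + 0.001687 + 0.012550 + 0.014457 = 0.072765
Σp_1ᵢ² = 0.1966² + 0.0449² + 0.0449² + 0.0056² + 0.1124² + 0.0112² + 0.5000² + 0.0843² = 0.038652 + 0.002016 + 0.002016 + 0.000031 + 0.012634 + 0.000125 + 0.250000 + 0.007106 = 0.312580
Σp_2ᵢ² = 0.0753² + 0.0962² + 0.4184² + 0.0084² + 0.0544² + 0.1506² + 0.0251² + 0.1715² = 0.005670 + 0.009254 + 0.175059 + 0.000071 + 0.002959 + 0.022680 + 0.000630 + 0.029412 = 0.245735
O = 0.072765 / √(0.312580 × 0.245735) = 0.072765 / 0.2771495 = 0.2625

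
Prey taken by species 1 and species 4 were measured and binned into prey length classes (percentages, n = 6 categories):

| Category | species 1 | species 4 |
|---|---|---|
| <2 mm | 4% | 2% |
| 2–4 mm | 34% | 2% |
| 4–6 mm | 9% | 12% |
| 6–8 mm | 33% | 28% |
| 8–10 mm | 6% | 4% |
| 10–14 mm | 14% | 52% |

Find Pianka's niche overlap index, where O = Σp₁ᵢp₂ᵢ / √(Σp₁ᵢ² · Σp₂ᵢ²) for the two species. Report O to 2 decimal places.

Convert percentages to proportions (divide by 100).
Σ p₁ᵢp₂ᵢ = 0.0008 + 0.0068 + 0.0108 + 0.0924 + 0.0024 + 0.0728 = 0.1860
Σp_1ᵢ² = 0.04² + 0.34² + 0.09² + 0.33² + 0.06² + 0.14² = 0.0016 + 0.1156 + 0.0081 + 0.1089 + 0.0036 + 0.0196 = 0.2574
Σp_2ᵢ² = 0.02² + 0.02² + 0.12² + 0.28² + 0.04² + 0.52² = 0.0004 + 0.0004 + 0.0144 + 0.0784 + 0.0016 + 0.2704 = 0.3656
O = 0.1860 / √(0.2574 × 0.3656) = 0.1860 / 0.30677 = 0.6063

0.61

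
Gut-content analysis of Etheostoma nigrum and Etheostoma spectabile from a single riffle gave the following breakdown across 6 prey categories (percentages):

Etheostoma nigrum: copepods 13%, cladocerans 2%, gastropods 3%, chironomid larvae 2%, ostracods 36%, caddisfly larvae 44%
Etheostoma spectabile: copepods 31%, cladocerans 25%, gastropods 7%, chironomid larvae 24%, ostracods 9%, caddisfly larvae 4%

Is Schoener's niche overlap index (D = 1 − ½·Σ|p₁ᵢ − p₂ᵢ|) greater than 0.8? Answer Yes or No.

No

Convert percentages to proportions (divide by 100).
Σ|p₁ᵢ − p₂ᵢ| = 0.18 + 0.23 + 0.04 + 0.22 + 0.27 + 0.40 = 1.34
D = 1 − ½ × 1.34 = 1 − 0.670 = 0.3300
D = 0.3300 < 0.8 → No.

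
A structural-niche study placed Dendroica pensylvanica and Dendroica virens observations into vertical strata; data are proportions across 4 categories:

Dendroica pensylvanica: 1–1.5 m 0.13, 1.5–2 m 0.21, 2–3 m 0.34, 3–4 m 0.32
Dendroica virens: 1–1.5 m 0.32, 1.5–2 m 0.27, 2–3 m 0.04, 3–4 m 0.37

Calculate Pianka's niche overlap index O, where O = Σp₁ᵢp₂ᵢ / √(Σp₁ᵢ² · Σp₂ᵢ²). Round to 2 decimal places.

0.78

Σ p₁ᵢp₂ᵢ = 0.0416 + 0.0567 + 0.0136 + 0.1184 = 0.2303
Σp_1ᵢ² = 0.13² + 0.21² + 0.34² + 0.32² = 0.0169 + 0.0441 + 0.1156 + 0.1024 = 0.2790
Σp_2ᵢ² = 0.32² + 0.27² + 0.04² + 0.37² = 0.1024 + 0.0729 + 0.0016 + 0.1369 = 0.3138
O = 0.2303 / √(0.2790 × 0.3138) = 0.2303 / 0.29589 = 0.7783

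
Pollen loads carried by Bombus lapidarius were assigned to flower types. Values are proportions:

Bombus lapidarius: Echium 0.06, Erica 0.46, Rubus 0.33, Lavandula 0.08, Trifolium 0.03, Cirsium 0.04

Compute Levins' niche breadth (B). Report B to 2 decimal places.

Σpᵢ² = 0.06² + 0.46² + 0.33² + 0.08² + 0.03² + 0.04² = 0.0036 + 0.2116 + 0.1089 + 0.0064 + 0.0009 + 0.0016 = 0.3330
B = 1 / 0.3330 = 3.0030

3.00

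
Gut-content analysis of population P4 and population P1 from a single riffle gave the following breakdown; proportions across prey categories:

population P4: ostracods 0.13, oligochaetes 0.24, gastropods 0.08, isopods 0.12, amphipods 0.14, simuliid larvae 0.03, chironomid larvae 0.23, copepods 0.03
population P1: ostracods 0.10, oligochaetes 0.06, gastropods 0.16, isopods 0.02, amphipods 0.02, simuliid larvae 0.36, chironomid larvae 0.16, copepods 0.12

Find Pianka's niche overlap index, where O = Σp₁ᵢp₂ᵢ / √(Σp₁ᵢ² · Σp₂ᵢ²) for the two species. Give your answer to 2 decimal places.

Σ p₁ᵢp₂ᵢ = 0.0130 + 0.0144 + 0.0128 + 0.0024 + 0.0028 + 0.0108 + 0.0368 + 0.0036 = 0.0966
Σp_1ᵢ² = 0.13² + 0.24² + 0.08² + 0.12² + 0.14² + 0.03² + 0.23² + 0.03² = 0.0169 + 0.0576 + 0.0064 + 0.0144 + 0.0196 + 0.0009 + 0.0529 + 0.0009 = 0.1696
Σp_2ᵢ² = 0.10² + 0.06² + 0.16² + 0.02² + 0.02² + 0.36² + 0.16² + 0.12² = 0.0100 + 0.0036 + 0.0256 + 0.0004 + 0.0004 + 0.1296 + 0.0256 + 0.0144 = 0.2096
O = 0.0966 / √(0.1696 × 0.2096) = 0.0966 / 0.18854 = 0.5124

0.51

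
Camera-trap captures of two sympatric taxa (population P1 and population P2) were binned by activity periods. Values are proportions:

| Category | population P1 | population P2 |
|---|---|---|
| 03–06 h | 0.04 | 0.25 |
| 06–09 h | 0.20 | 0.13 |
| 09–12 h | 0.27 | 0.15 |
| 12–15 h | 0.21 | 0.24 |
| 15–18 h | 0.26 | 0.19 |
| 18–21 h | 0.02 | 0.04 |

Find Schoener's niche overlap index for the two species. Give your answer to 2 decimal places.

0.74

Σ|p₁ᵢ − p₂ᵢ| = 0.21 + 0.07 + 0.12 + 0.03 + 0.07 + 0.02 = 0.52
D = 1 − ½ × 0.52 = 1 − 0.260 = 0.7400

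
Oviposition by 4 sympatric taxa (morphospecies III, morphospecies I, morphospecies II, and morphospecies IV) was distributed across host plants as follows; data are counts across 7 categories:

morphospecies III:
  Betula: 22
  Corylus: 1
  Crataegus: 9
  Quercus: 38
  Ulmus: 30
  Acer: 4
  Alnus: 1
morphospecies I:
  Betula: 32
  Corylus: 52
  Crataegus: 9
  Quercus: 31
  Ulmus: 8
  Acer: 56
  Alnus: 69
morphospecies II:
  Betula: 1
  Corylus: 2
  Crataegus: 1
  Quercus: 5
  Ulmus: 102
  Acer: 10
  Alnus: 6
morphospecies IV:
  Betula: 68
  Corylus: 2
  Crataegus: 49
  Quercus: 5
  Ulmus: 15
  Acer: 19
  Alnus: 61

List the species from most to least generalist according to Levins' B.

Proportions for morphospecies III (n=105): 22/105=0.2095, 1/105=0.0095, 9/105=0.0857, 38/105=0.3619, 30/105=0.2857, 4/105=0.0381, 1/105=0.0095
Proportions for morphospecies I (n=257): 32/257=0.1245, 52/257=0.2023, 9/257=0.0350, 31/257=0.1206, 8/257=0.0311, 56/257=0.2179, 69/257=0.2685
Proportions for morphospecies II (n=127): 1/127=0.0079, 2/127=0.0157, 1/127=0.0079, 5/127=0.0394, 102/127=0.8031, 10/127=0.0787, 6/127=0.0472
Proportions for morphospecies IV (n=219): 68/219=0.3105, 2/219=0.0091, 49/219=0.2237, 5/219=0.0228, 15/219=0.0685, 19/219=0.0868, 61/219=0.2785
Σp_IIIᵢ² = 0.2095² + 0.0095² + 0.0857² + 0.3619² + 0.2857² + 0.0381² + 0.0095² = 0.043890 + 0.000090 + 0.007344 + 0.130972 + 0.081624 + 0.001452 + 0.000090 = 0.265462
B_III = 1 / 0.265462 = 3.7670
Σp_Iᵢ² = 0.1245² + 0.2023² + 0.0350² + 0.1206² + 0.0311² + 0.2179² + 0.2685² = 0.015500 + 0.040925 + 0.001225 + 0.014544 + 0.000967 + 0.047480 + 0.072092 = 0.192733
B_I = 1 / 0.192733 = 5.1885
Σp_IIᵢ² = 0.0079² + 0.0157² + 0.0079² + 0.0394² + 0.8031² + 0.0787² + 0.0472² = 0.000062 + 0.000246 + 0.000062 + 0.001552 + 0.644970 + 0.006194 + 0.002228 = 0.655314
B_II = 1 / 0.655314 = 1.5260
Σp_IVᵢ² = 0.3105² + 0.0091² + 0.2237² + 0.0228² + 0.0685² + 0.0868² + 0.2785² = 0.096410 + 0.000083 + 0.050042 + 0.000520 + 0.004692 + 0.007534 + 0.077562 = 0.236843
B_IV = 1 / 0.236843 = 4.2222
Ranking by B (broadest → narrowest): morphospecies I (5.19) > morphospecies IV (4.22) > morphospecies III (3.77) > morphospecies II (1.53)

morphospecies I > morphospecies IV > morphospecies III > morphospecies II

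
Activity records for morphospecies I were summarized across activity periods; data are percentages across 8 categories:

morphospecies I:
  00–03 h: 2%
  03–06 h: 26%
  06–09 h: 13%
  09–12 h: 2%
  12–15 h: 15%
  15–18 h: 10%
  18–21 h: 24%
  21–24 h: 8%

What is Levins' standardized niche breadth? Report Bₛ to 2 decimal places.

0.64

Convert percentages to proportions (divide by 100).
Σpᵢ² = 0.02² + 0.26² + 0.13² + 0.02² + 0.15² + 0.10² + 0.24² + 0.08² = 0.0004 + 0.0676 + 0.0169 + 0.0004 + 0.0225 + 0.0100 + 0.0576 + 0.0064 = 0.1818
B = 1 / 0.1818 = 5.5006
Bₛ = (B − 1)/(n − 1) = (5.5006 − 1)/(8 − 1) = 4.5006/7 = 0.6429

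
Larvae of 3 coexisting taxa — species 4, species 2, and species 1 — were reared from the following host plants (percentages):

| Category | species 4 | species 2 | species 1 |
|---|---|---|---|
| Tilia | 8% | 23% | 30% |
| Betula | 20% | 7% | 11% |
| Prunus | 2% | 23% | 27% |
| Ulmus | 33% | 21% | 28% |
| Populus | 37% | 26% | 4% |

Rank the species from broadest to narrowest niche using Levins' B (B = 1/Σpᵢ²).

Convert percentages to proportions (divide by 100).
Σp_4ᵢ² = 0.08² + 0.20² + 0.02² + 0.33² + 0.37² = 0.0064 + 0.0400 + 0.0004 + 0.1089 + 0.1369 = 0.2926
B_4 = 1 / 0.2926 = 3.4176
Σp_2ᵢ² = 0.23² + 0.07² + 0.23² + 0.21² + 0.26² = 0.0529 + 0.0049 + 0.0529 + 0.0441 + 0.0676 = 0.2224
B_2 = 1 / 0.2224 = 4.4964
Σp_1ᵢ² = 0.30² + 0.11² + 0.27² + 0.28² + 0.04² = 0.0900 + 0.0121 + 0.0729 + 0.0784 + 0.0016 = 0.2550
B_1 = 1 / 0.2550 = 3.9216
Ranking by B (broadest → narrowest): species 2 (4.50) > species 1 (3.92) > species 4 (3.42)

species 2 > species 1 > species 4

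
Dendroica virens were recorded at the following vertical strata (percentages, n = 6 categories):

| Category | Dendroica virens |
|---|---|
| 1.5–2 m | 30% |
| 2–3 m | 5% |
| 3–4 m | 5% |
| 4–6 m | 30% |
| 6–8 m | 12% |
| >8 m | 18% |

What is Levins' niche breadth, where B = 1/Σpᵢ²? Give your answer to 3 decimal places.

4.314

Convert percentages to proportions (divide by 100).
Σpᵢ² = 0.30² + 0.05² + 0.05² + 0.30² + 0.12² + 0.18² = 0.0900 + 0.0025 + 0.0025 + 0.0900 + 0.0144 + 0.0324 = 0.2318
B = 1 / 0.2318 = 4.31406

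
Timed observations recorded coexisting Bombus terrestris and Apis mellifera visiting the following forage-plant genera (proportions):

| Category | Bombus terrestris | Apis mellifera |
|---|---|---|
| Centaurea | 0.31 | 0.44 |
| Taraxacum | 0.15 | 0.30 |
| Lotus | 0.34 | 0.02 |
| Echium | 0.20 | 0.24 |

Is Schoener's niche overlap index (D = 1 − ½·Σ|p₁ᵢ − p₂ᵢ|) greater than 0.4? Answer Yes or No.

Σ|p₁ᵢ − p₂ᵢ| = 0.13 + 0.15 + 0.32 + 0.04 = 0.64
D = 1 − ½ × 0.64 = 1 − 0.320 = 0.6800
D = 0.6800 > 0.4 → Yes.

Yes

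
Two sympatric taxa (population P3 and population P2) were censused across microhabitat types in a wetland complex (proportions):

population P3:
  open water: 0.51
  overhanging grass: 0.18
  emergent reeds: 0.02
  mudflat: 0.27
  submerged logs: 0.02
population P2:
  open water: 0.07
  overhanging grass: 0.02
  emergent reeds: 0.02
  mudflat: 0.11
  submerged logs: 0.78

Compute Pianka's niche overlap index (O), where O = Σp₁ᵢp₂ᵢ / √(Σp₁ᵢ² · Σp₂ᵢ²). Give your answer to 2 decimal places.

0.18

Σ p₁ᵢp₂ᵢ = 0.0357 + 0.0036 + 0.0004 + 0.0297 + 0.0156 = 0.0850
Σp_1ᵢ² = 0.51² + 0.18² + 0.02² + 0.27² + 0.02² = 0.2601 + 0.0324 + 0.0004 + 0.0729 + 0.0004 = 0.3662
Σp_2ᵢ² = 0.07² + 0.02² + 0.02² + 0.11² + 0.78² = 0.0049 + 0.0004 + 0.0004 + 0.0121 + 0.6084 = 0.6262
O = 0.0850 / √(0.3662 × 0.6262) = 0.0850 / 0.47887 = 0.1775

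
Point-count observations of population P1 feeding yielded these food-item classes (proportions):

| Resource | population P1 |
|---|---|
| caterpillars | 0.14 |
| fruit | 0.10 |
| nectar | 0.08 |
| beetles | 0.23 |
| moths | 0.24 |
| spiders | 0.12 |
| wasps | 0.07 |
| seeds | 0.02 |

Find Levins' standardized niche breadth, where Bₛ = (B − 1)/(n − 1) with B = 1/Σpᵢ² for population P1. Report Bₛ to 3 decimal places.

0.717

Σpᵢ² = 0.14² + 0.10² + 0.08² + 0.23² + 0.24² + 0.12² + 0.07² + 0.02² = 0.0196 + 0.0100 + 0.0064 + 0.0529 + 0.0576 + 0.0144 + 0.0049 + 0.0004 = 0.1662
B = 1 / 0.1662 = 6.01685
Bₛ = (B − 1)/(n − 1) = (6.01685 − 1)/(8 − 1) = 5.01685/7 = 0.71669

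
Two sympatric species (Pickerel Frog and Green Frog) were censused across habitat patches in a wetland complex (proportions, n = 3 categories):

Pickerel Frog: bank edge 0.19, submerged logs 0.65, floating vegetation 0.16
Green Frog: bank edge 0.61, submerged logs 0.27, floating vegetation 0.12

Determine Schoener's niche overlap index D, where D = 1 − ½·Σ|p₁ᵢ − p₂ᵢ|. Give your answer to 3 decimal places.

0.580

Σ|p₁ᵢ − p₂ᵢ| = 0.42 + 0.38 + 0.04 = 0.84
D = 1 − ½ × 0.84 = 1 − 0.420 = 0.58000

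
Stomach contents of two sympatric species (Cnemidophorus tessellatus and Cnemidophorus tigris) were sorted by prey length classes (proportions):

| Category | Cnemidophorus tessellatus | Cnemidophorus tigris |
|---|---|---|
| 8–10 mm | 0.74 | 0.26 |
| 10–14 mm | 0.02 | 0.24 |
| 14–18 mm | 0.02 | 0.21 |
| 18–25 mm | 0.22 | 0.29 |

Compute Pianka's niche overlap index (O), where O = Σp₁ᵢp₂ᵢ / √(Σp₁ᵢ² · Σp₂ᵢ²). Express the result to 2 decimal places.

0.68

Σ p₁ᵢp₂ᵢ = 0.1924 + 0.0048 + 0.0042 + 0.0638 = 0.2652
Σp_1ᵢ² = 0.74² + 0.02² + 0.02² + 0.22² = 0.5476 + 0.0004 + 0.0004 + 0.0484 = 0.5968
Σp_2ᵢ² = 0.26² + 0.24² + 0.21² + 0.29² = 0.0676 + 0.0576 + 0.0441 + 0.0841 = 0.2534
O = 0.2652 / √(0.5968 × 0.2534) = 0.2652 / 0.38888 = 0.6820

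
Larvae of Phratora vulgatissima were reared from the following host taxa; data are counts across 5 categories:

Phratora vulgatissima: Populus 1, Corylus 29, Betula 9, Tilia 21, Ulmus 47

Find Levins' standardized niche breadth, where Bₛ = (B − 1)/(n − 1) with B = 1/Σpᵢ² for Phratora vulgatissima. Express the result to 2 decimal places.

Proportions for Phratora vulgatissima (n=107): 1/107=0.0093, 29/107=0.2710, 9/107=0.0841, 21/107=0.1963, 47/107=0.4393
Σpᵢ² = 0.0093² + 0.2710² + 0.0841² + 0.1963² + 0.4393² = 0.000086 + 0.073441 + 0.007073 + 0.038534 + 0.192984 = 0.312118
B = 1 / 0.312118 = 3.2039
Bₛ = (B − 1)/(n − 1) = (3.2039 − 1)/(5 − 1) = 2.2039/4 = 0.5510

0.55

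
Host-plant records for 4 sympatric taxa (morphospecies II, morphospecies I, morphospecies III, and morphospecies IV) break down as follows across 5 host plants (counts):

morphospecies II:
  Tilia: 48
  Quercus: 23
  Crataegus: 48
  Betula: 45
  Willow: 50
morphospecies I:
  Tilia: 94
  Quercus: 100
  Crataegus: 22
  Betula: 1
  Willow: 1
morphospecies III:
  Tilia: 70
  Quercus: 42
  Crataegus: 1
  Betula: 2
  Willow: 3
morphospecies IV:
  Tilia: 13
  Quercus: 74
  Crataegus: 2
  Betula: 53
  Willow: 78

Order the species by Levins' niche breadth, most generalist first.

morphospecies II > morphospecies IV > morphospecies I > morphospecies III

Proportions for morphospecies II (n=214): 48/214=0.2243, 23/214=0.1075, 48/214=0.2243, 45/214=0.2103, 50/214=0.2336
Proportions for morphospecies I (n=218): 94/218=0.4312, 100/218=0.4587, 22/218=0.1009, 1/218=0.0046, 1/218=0.0046
Proportions for morphospecies III (n=118): 70/118=0.5932, 42/118=0.3559, 1/118=0.0085, 2/118=0.0169, 3/118=0.0254
Proportions for morphospecies IV (n=220): 13/220=0.0591, 74/220=0.3364, 2/220=0.0091, 53/220=0.2409, 78/220=0.3545
Σp_IIᵢ² = 0.2243² + 0.1075² + 0.2243² + 0.2103² + 0.2336² = 0.050310 + 0.011556 + 0.050310 + 0.044226 + 0.054569 = 0.210971
B_II = 1 / 0.210971 = 4.7400
Σp_Iᵢ² = 0.4312² + 0.4587² + 0.1009² + 0.0046² + 0.0046² = 0.185933 + 0.210406 + 0.010181 + 0.000021 + 0.000021 = 0.406562
B_I = 1 / 0.406562 = 2.4596
Σp_IIIᵢ² = 0.5932² + 0.3559² + 0.0085² + 0.0169² + 0.0254² = 0.351886 + 0.126665 + 0.000072 + 0.000286 + 0.000645 = 0.479554
B_III = 1 / 0.479554 = 2.0853
Σp_IVᵢ² = 0.0591² + 0.3364² + 0.0091² + 0.2409² + 0.3545² = 0.003493 + 0.113165 + 0.000083 + 0.058033 + 0.125670 = 0.300444
B_IV = 1 / 0.300444 = 3.3284
Ranking by B (broadest → narrowest): morphospecies II (4.74) > morphospecies IV (3.33) > morphospecies I (2.46) > morphospecies III (2.09)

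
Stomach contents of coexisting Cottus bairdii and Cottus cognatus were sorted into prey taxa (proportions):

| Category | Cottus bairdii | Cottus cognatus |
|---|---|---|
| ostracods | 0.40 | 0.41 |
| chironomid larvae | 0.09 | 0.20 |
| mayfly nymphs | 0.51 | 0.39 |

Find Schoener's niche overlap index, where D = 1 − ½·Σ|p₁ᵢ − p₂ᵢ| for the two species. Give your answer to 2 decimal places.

0.88

Σ|p₁ᵢ − p₂ᵢ| = 0.01 + 0.11 + 0.12 = 0.24
D = 1 − ½ × 0.24 = 1 − 0.120 = 0.8800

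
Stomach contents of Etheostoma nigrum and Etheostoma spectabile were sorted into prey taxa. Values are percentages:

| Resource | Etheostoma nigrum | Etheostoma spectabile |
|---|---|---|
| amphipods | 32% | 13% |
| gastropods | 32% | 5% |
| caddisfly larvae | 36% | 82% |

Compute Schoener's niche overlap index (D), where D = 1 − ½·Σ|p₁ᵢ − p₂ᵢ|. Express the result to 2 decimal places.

0.54

Convert percentages to proportions (divide by 100).
Σ|p₁ᵢ − p₂ᵢ| = 0.19 + 0.27 + 0.46 = 0.92
D = 1 − ½ × 0.92 = 1 − 0.460 = 0.5400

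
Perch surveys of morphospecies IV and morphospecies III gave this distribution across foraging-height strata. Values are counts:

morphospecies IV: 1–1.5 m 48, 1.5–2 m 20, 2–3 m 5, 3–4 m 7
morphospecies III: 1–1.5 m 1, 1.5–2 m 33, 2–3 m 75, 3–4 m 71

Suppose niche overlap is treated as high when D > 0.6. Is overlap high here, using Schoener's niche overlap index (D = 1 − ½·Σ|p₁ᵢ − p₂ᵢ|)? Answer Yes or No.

No

Proportions for morphospecies IV (n=80): 48/80=0.6000, 20/80=0.2500, 5/80=0.0625, 7/80=0.0875
Proportions for morphospecies III (n=180): 1/180=0.0056, 33/180=0.1833, 75/180=0.4167, 71/180=0.3944
Σ|p₁ᵢ − p₂ᵢ| = 0.5944 + 0.0667 + 0.3542 + 0.3069 = 1.3222
D = 1 − ½ × 1.3222 = 1 − 0.66110 = 0.33890
D = 0.33890 < 0.6 → No.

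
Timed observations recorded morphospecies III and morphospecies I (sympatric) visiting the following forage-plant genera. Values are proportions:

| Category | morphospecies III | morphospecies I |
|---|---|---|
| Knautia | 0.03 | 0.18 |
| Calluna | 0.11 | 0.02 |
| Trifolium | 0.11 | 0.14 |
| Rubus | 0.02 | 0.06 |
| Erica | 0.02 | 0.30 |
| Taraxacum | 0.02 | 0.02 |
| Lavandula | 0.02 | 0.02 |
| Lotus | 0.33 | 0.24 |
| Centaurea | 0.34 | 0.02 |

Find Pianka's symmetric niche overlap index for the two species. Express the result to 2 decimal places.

0.52

Σ p₁ᵢp₂ᵢ = 0.0054 + 0.0022 + 0.0154 + 0.0012 + 0.0060 + 0.0004 + 0.0004 + 0.0792 + 0.0068 = 0.1170
Σp_1ᵢ² = 0.03² + 0.11² + 0.11² + 0.02² + 0.02² + 0.02² + 0.02² + 0.33² + 0.34² = 0.0009 + 0.0121 + 0.0121 + 0.0004 + 0.0004 + 0.0004 + 0.0004 + 0.1089 + 0.1156 = 0.2512
Σp_2ᵢ² = 0.18² + 0.02² + 0.14² + 0.06² + 0.30² + 0.02² + 0.02² + 0.24² + 0.02² = 0.0324 + 0.0004 + 0.0196 + 0.0036 + 0.0900 + 0.0004 + 0.0004 + 0.0576 + 0.0004 = 0.2048
O = 0.1170 / √(0.2512 × 0.2048) = 0.1170 / 0.22682 = 0.5158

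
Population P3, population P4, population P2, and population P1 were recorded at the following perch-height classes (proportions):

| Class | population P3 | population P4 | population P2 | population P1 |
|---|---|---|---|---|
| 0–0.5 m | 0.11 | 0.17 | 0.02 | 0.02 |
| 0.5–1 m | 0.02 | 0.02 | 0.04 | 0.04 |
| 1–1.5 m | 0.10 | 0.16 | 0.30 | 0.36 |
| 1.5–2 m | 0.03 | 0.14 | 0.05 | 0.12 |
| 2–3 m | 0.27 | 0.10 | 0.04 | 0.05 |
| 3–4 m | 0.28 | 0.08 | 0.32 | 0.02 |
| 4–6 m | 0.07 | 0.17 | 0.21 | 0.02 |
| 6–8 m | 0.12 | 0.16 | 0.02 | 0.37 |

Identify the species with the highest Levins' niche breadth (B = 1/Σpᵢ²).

population P4

Σp_P3ᵢ² = 0.11² + 0.02² + 0.10² + 0.03² + 0.27² + 0.28² + 0.07² + 0.12² = 0.0121 + 0.0004 + 0.0100 + 0.0009 + 0.0729 + 0.0784 + 0.0049 + 0.0144 = 0.1940
B_P3 = 1 / 0.1940 = 5.1546
Σp_P4ᵢ² = 0.17² + 0.02² + 0.16² + 0.14² + 0.10² + 0.08² + 0.17² + 0.16² = 0.0289 + 0.0004 + 0.0256 + 0.0196 + 0.0100 + 0.0064 + 0.0289 + 0.0256 = 0.1454
B_P4 = 1 / 0.1454 = 6.8776
Σp_P2ᵢ² = 0.02² + 0.04² + 0.30² + 0.05² + 0.04² + 0.32² + 0.21² + 0.02² = 0.0004 + 0.0016 + 0.0900 + 0.0025 + 0.0016 + 0.1024 + 0.0441 + 0.0004 = 0.2430
B_P2 = 1 / 0.2430 = 4.1152
Σp_P1ᵢ² = 0.02² + 0.04² + 0.36² + 0.12² + 0.05² + 0.02² + 0.02² + 0.37² = 0.0004 + 0.0016 + 0.1296 + 0.0144 + 0.0025 + 0.0004 + 0.0004 + 0.1369 = 0.2862
B_P1 = 1 / 0.2862 = 3.4941
Highest B → broadest niche (most generalist): population P4 (B = 6.88).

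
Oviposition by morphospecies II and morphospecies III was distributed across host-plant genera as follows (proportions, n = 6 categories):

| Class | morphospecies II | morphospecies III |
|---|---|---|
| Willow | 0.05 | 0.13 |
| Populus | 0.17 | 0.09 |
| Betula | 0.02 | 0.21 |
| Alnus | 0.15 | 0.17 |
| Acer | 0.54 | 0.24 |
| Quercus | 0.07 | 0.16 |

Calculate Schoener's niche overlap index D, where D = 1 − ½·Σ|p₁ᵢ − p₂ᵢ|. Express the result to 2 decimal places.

0.62

Σ|p₁ᵢ − p₂ᵢ| = 0.08 + 0.08 + 0.19 + 0.02 + 0.30 + 0.09 = 0.76
D = 1 − ½ × 0.76 = 1 − 0.380 = 0.6200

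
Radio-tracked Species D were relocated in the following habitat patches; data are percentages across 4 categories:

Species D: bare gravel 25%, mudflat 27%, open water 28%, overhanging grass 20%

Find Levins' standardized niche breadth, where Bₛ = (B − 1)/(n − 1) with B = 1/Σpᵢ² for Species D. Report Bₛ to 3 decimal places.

0.980

Convert percentages to proportions (divide by 100).
Σpᵢ² = 0.25² + 0.27² + 0.28² + 0.20² = 0.0625 + 0.0729 + 0.0784 + 0.0400 = 0.2538
B = 1 / 0.2538 = 3.94011
Bₛ = (B − 1)/(n − 1) = (3.94011 − 1)/(4 − 1) = 2.94011/3 = 0.98004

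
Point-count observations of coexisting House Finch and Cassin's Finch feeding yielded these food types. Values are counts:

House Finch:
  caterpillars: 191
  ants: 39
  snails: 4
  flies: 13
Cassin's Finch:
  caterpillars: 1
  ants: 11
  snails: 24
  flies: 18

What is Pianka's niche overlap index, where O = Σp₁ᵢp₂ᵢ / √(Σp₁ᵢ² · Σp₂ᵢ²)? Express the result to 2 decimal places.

0.15

Proportions for House Finch (n=247): 191/247=0.7733, 39/247=0.1579, 4/247=0.0162, 13/247=0.0526
Proportions for Cassin's Finch (n=54): 1/54=0.0185, 11/54=0.2037, 24/54=0.4444, 18/54=0.3333
Σ p₁ᵢp₂ᵢ = 0.014306 + 0.032164 + 0.007199 + 0.017532 = 0.071201
Σp_1ᵢ² = 0.7733² + 0.1579² + 0.0162² + 0.0526² = 0.597993 + 0.024932 + 0.000262 + 0.002767 = 0.625954
Σp_2ᵢ² = 0.0185² + 0.2037² + 0.4444² + 0.3333² = 0.000342 + 0.041494 + 0.197491 + 0.111089 = 0.350416
O = 0.071201 / √(0.625954 × 0.350416) = 0.071201 / 0.4683421 = 0.1520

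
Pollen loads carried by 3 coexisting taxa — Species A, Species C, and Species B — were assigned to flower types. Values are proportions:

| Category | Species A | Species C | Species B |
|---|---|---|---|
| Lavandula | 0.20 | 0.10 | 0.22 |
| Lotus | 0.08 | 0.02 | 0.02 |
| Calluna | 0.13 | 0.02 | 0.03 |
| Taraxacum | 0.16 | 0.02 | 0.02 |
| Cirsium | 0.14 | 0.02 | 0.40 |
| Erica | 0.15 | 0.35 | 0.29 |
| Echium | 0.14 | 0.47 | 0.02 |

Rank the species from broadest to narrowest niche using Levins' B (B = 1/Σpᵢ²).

Σp_Aᵢ² = 0.20² + 0.08² + 0.13² + 0.16² + 0.14² + 0.15² + 0.14² = 0.0400 + 0.0064 + 0.0169 + 0.0256 + 0.0196 + 0.0225 + 0.0196 = 0.1506
B_A = 1 / 0.1506 = 6.6401
Σp_Cᵢ² = 0.10² + 0.02² + 0.02² + 0.02² + 0.02² + 0.35² + 0.47² = 0.0100 + 0.0004 + 0.0004 + 0.0004 + 0.0004 + 0.1225 + 0.2209 = 0.3550
B_C = 1 / 0.3550 = 2.8169
Σp_Bᵢ² = 0.22² + 0.02² + 0.03² + 0.02² + 0.40² + 0.29² + 0.02² = 0.0484 + 0.0004 + 0.0009 + 0.0004 + 0.1600 + 0.0841 + 0.0004 = 0.2946
B_B = 1 / 0.2946 = 3.3944
Ranking by B (broadest → narrowest): Species A (6.64) > Species B (3.39) > Species C (2.82)

Species A > Species B > Species C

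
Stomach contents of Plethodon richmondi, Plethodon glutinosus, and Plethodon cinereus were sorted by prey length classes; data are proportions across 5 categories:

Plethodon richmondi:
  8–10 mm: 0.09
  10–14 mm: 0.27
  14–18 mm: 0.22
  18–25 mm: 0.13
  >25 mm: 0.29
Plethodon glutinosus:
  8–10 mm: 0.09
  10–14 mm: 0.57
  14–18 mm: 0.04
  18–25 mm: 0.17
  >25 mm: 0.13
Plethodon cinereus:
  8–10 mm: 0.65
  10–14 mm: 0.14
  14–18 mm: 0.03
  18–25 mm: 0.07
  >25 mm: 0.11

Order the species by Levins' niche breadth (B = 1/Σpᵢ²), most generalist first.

Plethodon richmondi > Plethodon glutinosus > Plethodon cinereus

Σp_richᵢ² = 0.09² + 0.27² + 0.22² + 0.13² + 0.29² = 0.0081 + 0.0729 + 0.0484 + 0.0169 + 0.0841 = 0.2304
B_rich = 1 / 0.2304 = 4.3403
Σp_glutᵢ² = 0.09² + 0.57² + 0.04² + 0.17² + 0.13² = 0.0081 + 0.3249 + 0.0016 + 0.0289 + 0.0169 = 0.3804
B_glut = 1 / 0.3804 = 2.6288
Σp_cineᵢ² = 0.65² + 0.14² + 0.03² + 0.07² + 0.11² = 0.4225 + 0.0196 + 0.0009 + 0.0049 + 0.0121 = 0.4600
B_cine = 1 / 0.4600 = 2.1739
Ranking by B (broadest → narrowest): Plethodon richmondi (4.34) > Plethodon glutinosus (2.63) > Plethodon cinereus (2.17)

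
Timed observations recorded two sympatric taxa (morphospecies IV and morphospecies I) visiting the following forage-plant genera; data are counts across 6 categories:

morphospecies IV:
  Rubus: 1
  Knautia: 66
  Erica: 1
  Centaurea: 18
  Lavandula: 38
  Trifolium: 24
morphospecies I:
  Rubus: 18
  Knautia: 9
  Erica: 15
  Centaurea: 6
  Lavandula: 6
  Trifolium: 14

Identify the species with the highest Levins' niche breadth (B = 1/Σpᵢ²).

Proportions for morphospecies IV (n=148): 1/148=0.0068, 66/148=0.4459, 1/148=0.0068, 18/148=0.1216, 38/148=0.2568, 24/148=0.1622
Proportions for morphospecies I (n=68): 18/68=0.2647, 9/68=0.1324, 15/68=0.2206, 6/68=0.0882, 6/68=0.0882, 14/68=0.2059
Σp_IVᵢ² = 0.0068² + 0.4459² + 0.0068² + 0.1216² + 0.2568² + 0.1622² = 0.000046 + 0.198827 + 0.000046 + 0.014787 + 0.065946 + 0.026309 = 0.305961
B_IV = 1 / 0.305961 = 3.2684
Σp_Iᵢ² = 0.2647² + 0.1324² + 0.2206² + 0.0882² + 0.0882² + 0.2059² = 0.070066 + 0.017530 + 0.048664 + 0.007779 + 0.007779 + 0.042395 = 0.194213
B_I = 1 / 0.194213 = 5.1490
Highest B → broadest niche (most generalist): morphospecies I (B = 5.15).

morphospecies I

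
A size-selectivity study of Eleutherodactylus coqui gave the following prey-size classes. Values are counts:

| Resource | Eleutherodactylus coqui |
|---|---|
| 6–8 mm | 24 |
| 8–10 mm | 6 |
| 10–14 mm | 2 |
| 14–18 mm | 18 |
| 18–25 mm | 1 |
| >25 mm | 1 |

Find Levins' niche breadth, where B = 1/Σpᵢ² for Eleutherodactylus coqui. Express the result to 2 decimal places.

2.87

Proportions for Eleutherodactylus coqui (n=52): 24/52=0.4615, 6/52=0.1154, 2/52=0.0385, 18/52=0.3462, 1/52=0.0192, 1/52=0.0192
Σpᵢ² = 0.4615² + 0.1154² + 0.0385² + 0.3462² + 0.0192² + 0.0192² = 0.212982 + 0.013317 + 0.001482 + 0.119854 + 0.000369 + 0.000369 = 0.348373
B = 1 / 0.348373 = 2.8705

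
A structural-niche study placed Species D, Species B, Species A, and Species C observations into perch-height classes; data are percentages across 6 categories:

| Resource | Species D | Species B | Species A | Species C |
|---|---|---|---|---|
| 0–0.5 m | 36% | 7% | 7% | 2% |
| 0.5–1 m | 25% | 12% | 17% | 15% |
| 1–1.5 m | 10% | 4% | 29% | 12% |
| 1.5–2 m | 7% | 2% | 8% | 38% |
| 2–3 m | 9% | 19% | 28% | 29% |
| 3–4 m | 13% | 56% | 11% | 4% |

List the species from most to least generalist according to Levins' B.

Species A > Species D > Species C > Species B

Convert percentages to proportions (divide by 100).
Σp_Dᵢ² = 0.36² + 0.25² + 0.10² + 0.07² + 0.09² + 0.13² = 0.1296 + 0.0625 + 0.0100 + 0.0049 + 0.0081 + 0.0169 = 0.2320
B_D = 1 / 0.2320 = 4.3103
Σp_Bᵢ² = 0.07² + 0.12² + 0.04² + 0.02² + 0.19² + 0.56² = 0.0049 + 0.0144 + 0.0016 + 0.0004 + 0.0361 + 0.3136 = 0.3710
B_B = 1 / 0.3710 = 2.6954
Σp_Aᵢ² = 0.07² + 0.17² + 0.29² + 0.08² + 0.28² + 0.11² = 0.0049 + 0.0289 + 0.0841 + 0.0064 + 0.0784 + 0.0121 = 0.2148
B_A = 1 / 0.2148 = 4.6555
Σp_Cᵢ² = 0.02² + 0.15² + 0.12² + 0.38² + 0.29² + 0.04² = 0.0004 + 0.0225 + 0.0144 + 0.1444 + 0.0841 + 0.0016 = 0.2674
B_C = 1 / 0.2674 = 3.7397
Ranking by B (broadest → narrowest): Species A (4.66) > Species D (4.31) > Species C (3.74) > Species B (2.70)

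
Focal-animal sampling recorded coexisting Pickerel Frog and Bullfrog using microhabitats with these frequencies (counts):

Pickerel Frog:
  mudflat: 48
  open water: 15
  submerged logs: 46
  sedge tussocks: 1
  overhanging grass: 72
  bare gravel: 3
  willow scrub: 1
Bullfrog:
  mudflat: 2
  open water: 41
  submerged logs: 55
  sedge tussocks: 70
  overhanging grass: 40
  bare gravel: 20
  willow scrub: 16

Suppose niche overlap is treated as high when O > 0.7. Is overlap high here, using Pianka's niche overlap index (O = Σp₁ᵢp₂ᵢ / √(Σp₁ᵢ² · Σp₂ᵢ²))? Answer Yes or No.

Proportions for Pickerel Frog (n=186): 48/186=0.2581, 15/186=0.0806, 46/186=0.2473, 1/186=0.0054, 72/186=0.3871, 3/186=0.0161, 1/186=0.0054
Proportions for Bullfrog (n=244): 2/244=0.0082, 41/244=0.1680, 55/244=0.2254, 70/244=0.2869, 40/244=0.1639, 20/244=0.0820, 16/244=0.0656
Σ p₁ᵢp₂ᵢ = 0.002116 + 0.013541 + 0.055741 + 0.001549 + 0.063446 + 0.001320 + 0.000354 = 0.138067
Σp_1ᵢ² = 0.2581² + 0.0806² + 0.2473² + 0.0054² + 0.3871² + 0.0161² + 0.0054² = 0.066616 + 0.006496 + 0.061157 + 0.000029 + 0.149846 + 0.000259 + 0.000029 = 0.284432
Σp_2ᵢ² = 0.0082² + 0.1680² + 0.2254² + 0.2869² + 0.1639² + 0.0820² + 0.0656² = 0.000067 + 0.028224 + 0.050805 + 0.082312 + 0.026863 + 0.006724 + 0.004303 = 0.199298
O = 0.138067 / √(0.284432 × 0.199298) = 0.138067 / 0.2380897 = 0.5799
O = 0.5799 < 0.7 → No.

No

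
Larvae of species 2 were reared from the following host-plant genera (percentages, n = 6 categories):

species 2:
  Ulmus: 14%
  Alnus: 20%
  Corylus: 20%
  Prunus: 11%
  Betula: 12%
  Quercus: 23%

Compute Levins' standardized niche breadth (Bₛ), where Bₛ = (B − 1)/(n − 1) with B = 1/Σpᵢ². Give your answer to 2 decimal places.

0.92

Convert percentages to proportions (divide by 100).
Σpᵢ² = 0.14² + 0.20² + 0.20² + 0.11² + 0.12² + 0.23² = 0.0196 + 0.0400 + 0.0400 + 0.0121 + 0.0144 + 0.0529 = 0.1790
B = 1 / 0.1790 = 5.5866
Bₛ = (B − 1)/(n − 1) = (5.5866 − 1)/(6 − 1) = 4.5866/5 = 0.9173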